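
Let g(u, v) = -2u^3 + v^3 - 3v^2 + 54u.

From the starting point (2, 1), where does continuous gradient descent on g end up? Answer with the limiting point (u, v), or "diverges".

g is separable, so gradient descent decouples: u follows -∂g/∂u, v follows -∂g/∂v.
∂g/∂u = -6(u - 3)(u + 3); at u=2 this is 30, so u decreases.
∂g/∂v = 3v(v - 2); at v=1 this is -3, so v increases.
u converges to its nearest critical value -3 (a local min of the u-part); v converges to 2. The iterate converges to (-3, 2).

(-3, 2)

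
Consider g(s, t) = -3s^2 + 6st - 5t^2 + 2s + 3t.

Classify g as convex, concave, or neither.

g is quadratic, so its Hessian is the constant matrix H = [[-6, 6], [6, -10]].
det(H) = 24, tr(H) = -16.
det(H) > 0 and tr(H) < 0, so H is negative definite everywhere: concave.

concave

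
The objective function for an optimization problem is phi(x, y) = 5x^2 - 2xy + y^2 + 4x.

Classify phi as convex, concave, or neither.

convex

phi is quadratic, so its Hessian is the constant matrix H = [[10, -2], [-2, 2]].
det(H) = 16, tr(H) = 12.
det(H) > 0 and tr(H) > 0, so H is positive definite everywhere: convex.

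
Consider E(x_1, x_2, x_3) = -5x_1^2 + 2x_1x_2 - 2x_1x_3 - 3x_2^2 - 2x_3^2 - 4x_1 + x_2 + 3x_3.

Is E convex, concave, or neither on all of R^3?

E is quadratic, so its Hessian is the constant matrix H = [[-10, 2, -2], [2, -6, 0], [-2, 0, -4]].
Leading principal minors: -10, 56, -200.
Signs alternate −, +, − ⇒ H ≺ 0 ⇒ concave.

concave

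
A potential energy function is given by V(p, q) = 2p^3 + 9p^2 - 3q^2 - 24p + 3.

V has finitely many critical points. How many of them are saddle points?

V separates as a function of p plus a function of q, so ∇V=0 decouples.
∂V/∂p = 6(p - 1)(p + 4) = 0 at p ∈ {-4, 1}; ∂V/∂q = -6q = 0 at q ∈ {0}.
The Hessian is diagonal: diag(V_pp, V_qq). Second derivatives: V_pp(-4)=-30, V_pp(1)=30; V_qq(0)=-6.
Saddle points occur where the two diagonal entries have opposite signs: (1, 0). Count: 1.

1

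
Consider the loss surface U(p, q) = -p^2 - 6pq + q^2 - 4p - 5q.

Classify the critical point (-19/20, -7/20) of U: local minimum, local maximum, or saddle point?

The Hessian of U is constant: H = [[-2, -6], [-6, 2]].
det(H) = (-2)·2 − (-6)² = -40.
Since det(H) < 0, H is indefinite and the critical point is a saddle point.

saddle point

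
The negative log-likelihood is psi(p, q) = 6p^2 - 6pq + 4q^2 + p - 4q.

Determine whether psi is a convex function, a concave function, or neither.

convex

psi is quadratic, so its Hessian is the constant matrix H = [[12, -6], [-6, 8]].
det(H) = 60, tr(H) = 20.
det(H) > 0 and tr(H) > 0, so H is positive definite everywhere: convex.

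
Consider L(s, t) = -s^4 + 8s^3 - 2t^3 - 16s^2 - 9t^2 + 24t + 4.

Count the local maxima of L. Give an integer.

2

L separates as a function of s plus a function of t, so ∇L=0 decouples.
∂L/∂s = -4s(s - 4)(s - 2) = 0 at s ∈ {0, 2, 4}; ∂L/∂t = -6(t - 1)(t + 4) = 0 at t ∈ {-4, 1}.
The Hessian is diagonal: diag(L_ss, L_tt). Second derivatives: L_ss(0)=-32, L_ss(2)=16, L_ss(4)=-32; L_tt(-4)=30, L_tt(1)=-30.
Local maxima occur where both diagonal entries negative: (0, 1), (4, 1). Count: 2.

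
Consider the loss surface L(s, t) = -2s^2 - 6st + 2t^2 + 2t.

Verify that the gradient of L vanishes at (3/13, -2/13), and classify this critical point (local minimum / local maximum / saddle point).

saddle point

∇L = (-4s - 6t, -6s + 4t + 2); substituting (3/13, -2/13) gives ∇L = (0, 0), so (3/13, -2/13) is indeed a critical point.
The Hessian of L is constant: H = [[-4, -6], [-6, 4]].
det(H) = (-4)·4 − (-6)² = -52.
Since det(H) < 0, H is indefinite and the critical point is a saddle point.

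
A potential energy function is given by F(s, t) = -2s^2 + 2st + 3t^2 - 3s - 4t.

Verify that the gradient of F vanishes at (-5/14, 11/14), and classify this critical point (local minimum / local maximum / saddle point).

saddle point

∇F = (-4s + 2t - 3, 2s + 6t - 4); substituting (-5/14, 11/14) gives ∇F = (0, 0), so (-5/14, 11/14) is indeed a critical point.
The Hessian of F is constant: H = [[-4, 2], [2, 6]].
det(H) = (-4)·6 − 2² = -28.
Since det(H) < 0, H is indefinite and the critical point is a saddle point.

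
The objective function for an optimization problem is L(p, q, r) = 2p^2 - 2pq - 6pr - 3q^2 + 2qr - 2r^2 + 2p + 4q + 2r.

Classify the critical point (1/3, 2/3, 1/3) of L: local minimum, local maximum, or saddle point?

The Hessian is constant: H = [[4, -2, -6], [-2, -6, 2], [-6, 2, -4]].
Leading principal minors: Δ₁ = 4, Δ₂ = -28, Δ₃ = 360.
The minors fit neither the all-positive nor the alternating-sign pattern, so H is indefinite: a saddle point.

saddle point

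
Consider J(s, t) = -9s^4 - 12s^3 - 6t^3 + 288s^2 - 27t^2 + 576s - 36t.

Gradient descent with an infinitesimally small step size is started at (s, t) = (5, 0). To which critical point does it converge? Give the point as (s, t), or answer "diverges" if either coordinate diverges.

diverges

J is separable, so gradient descent decouples: s follows -∂J/∂s, t follows -∂J/∂t.
∂J/∂s = -36(s - 4)(s + 1)(s + 4); at s=5 this is -1944, so s increases.
∂J/∂t = -18(t + 1)(t + 2); at t=0 this is -36, so t increases.
The s-coordinate has no critical point in that direction and runs off to infinity.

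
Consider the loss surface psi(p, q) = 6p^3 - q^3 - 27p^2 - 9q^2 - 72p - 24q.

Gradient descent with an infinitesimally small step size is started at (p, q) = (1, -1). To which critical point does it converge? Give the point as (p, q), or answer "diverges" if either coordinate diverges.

psi is separable, so gradient descent decouples: p follows -∂psi/∂p, q follows -∂psi/∂q.
∂psi/∂p = 18(p - 4)(p + 1); at p=1 this is -108, so p increases.
∂psi/∂q = -3(q + 2)(q + 4); at q=-1 this is -9, so q increases.
The q-coordinate has no critical point in that direction and runs off to infinity.

diverges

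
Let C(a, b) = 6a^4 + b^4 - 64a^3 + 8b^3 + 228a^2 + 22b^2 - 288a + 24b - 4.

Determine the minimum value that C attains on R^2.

C(a,b) separates as P(a) + Q(b) − 4, so its minimum is min P + min Q − 4.
P'(a) = 24(a - 4)(a - 3)(a - 1) vanishes at a ∈ {1, 3, 4}; Q'(b) = 4(b + 1)(b + 2)(b + 3) vanishes at b ∈ {-3, -2, -1}.
Local minima of P (where P''>0): P(1)=-118, P(4)=-64. Local minima of Q: Q(-3)=-9, Q(-1)=-9.
So the global minimum of C is P(1) + Q(-3) − 4 = -118 − 9 − 4 = -131, attained at (1, -3).

-131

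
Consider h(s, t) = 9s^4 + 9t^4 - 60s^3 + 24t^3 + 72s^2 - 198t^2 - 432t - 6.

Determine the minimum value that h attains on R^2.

-2091

h(s,t) separates as P(s) + Q(t) − 6, so its minimum is min P + min Q − 6.
P'(s) = 36s(s - 4)(s - 1) vanishes at s ∈ {0, 1, 4}; Q'(t) = 36(t - 3)(t + 1)(t + 4) vanishes at t ∈ {-4, -1, 3}.
Local minima of P (where P''>0): P(0)=0, P(4)=-384. Local minima of Q: Q(-4)=-672, Q(3)=-1701.
So the global minimum of h is P(4) + Q(3) − 6 = -384 − 1701 − 6 = -2091, attained at (4, 3).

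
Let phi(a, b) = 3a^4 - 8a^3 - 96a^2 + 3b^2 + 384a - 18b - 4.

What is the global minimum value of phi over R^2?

-1823

phi(a,b) separates as P(a) + Q(b) − 4, so its minimum is min P + min Q − 4.
P'(a) = 12(a - 4)(a - 2)(a + 4) vanishes at a ∈ {-4, 2, 4}; Q'(b) = 6b - 18 vanishes at b ∈ {3}.
Local minima of P (where P''>0): P(-4)=-1792, P(4)=256. Local minima of Q: Q(3)=-27.
So the global minimum of phi is P(-4) + Q(3) − 4 = -1792 − 27 − 4 = -1823, attained at (-4, 3).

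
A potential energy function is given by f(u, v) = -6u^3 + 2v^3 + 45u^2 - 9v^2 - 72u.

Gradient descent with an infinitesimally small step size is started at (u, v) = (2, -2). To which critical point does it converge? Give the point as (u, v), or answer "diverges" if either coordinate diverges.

diverges

f is separable, so gradient descent decouples: u follows -∂f/∂u, v follows -∂f/∂v.
∂f/∂u = -18(u - 4)(u - 1); at u=2 this is 36, so u decreases.
∂f/∂v = 6v(v - 3); at v=-2 this is 60, so v decreases.
The v-coordinate has no critical point in that direction and runs off to infinity.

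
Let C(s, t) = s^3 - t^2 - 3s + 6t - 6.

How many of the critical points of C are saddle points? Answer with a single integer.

C separates as a function of s plus a function of t, so ∇C=0 decouples.
∂C/∂s = 3(s - 1)(s + 1) = 0 at s ∈ {-1, 1}; ∂C/∂t = -2(t - 3) = 0 at t ∈ {3}.
The Hessian is diagonal: diag(C_ss, C_tt). Second derivatives: C_ss(-1)=-6, C_ss(1)=6; C_tt(3)=-2.
Saddle points occur where the two diagonal entries have opposite signs: (1, 3). Count: 1.

1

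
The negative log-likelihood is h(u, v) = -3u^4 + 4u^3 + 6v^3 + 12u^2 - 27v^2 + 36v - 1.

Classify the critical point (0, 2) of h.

The mixed partial ∂²h/∂u∂v is 0, so the Hessian at any point is diag(h_uu, h_vv) = diag(12(-3u^2 + 2u + 2), 18(2v - 3)).
At (0, 2): H = diag(24, 18).
Both eigenvalues are positive, so H is positive definite: a local minimum.

local minimum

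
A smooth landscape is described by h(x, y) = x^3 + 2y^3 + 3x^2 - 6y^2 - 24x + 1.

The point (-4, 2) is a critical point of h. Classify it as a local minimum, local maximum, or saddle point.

saddle point

The mixed partial ∂²h/∂x∂y is 0, so the Hessian at any point is diag(h_xx, h_yy) = diag(6(x + 1), 12(y - 1)).
At (-4, 2): H = diag(-18, 12).
The eigenvalues have opposite signs, so H is indefinite: a saddle point.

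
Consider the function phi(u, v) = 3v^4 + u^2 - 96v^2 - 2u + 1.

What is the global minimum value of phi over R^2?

phi(u,v) separates as P(u) + Q(v) + 1, so its minimum is min P + min Q + 1.
P'(u) = 2u - 2 vanishes at u ∈ {1}; Q'(v) = 12v(v - 4)(v + 4) vanishes at v ∈ {-4, 0, 4}.
Local minima of P (where P''>0): P(1)=-1. Local minima of Q: Q(-4)=-768, Q(4)=-768.
So the global minimum of phi is P(1) + Q(-4) + 1 = -1 − 768 + 1 = -768, attained at (1, -4).

-768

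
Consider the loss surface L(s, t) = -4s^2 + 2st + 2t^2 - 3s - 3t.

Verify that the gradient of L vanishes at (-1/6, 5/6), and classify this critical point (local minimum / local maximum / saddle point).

∇L = (-8s + 2t - 3, 2s + 4t - 3); substituting (-1/6, 5/6) gives ∇L = (0, 0), so (-1/6, 5/6) is indeed a critical point.
The Hessian of L is constant: H = [[-8, 2], [2, 4]].
det(H) = (-8)·4 − 2² = -36.
Since det(H) < 0, H is indefinite and the critical point is a saddle point.

saddle point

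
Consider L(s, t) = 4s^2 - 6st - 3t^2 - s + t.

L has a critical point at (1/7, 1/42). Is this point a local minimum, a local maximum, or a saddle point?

saddle point

The Hessian of L is constant: H = [[8, -6], [-6, -6]].
det(H) = 8·(-6) − (-6)² = -84.
Since det(H) < 0, H is indefinite and the critical point is a saddle point.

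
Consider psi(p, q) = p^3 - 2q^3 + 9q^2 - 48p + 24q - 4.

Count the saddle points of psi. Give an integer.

2

psi separates as a function of p plus a function of q, so ∇psi=0 decouples.
∂psi/∂p = 3(p - 4)(p + 4) = 0 at p ∈ {-4, 4}; ∂psi/∂q = -6(q - 4)(q + 1) = 0 at q ∈ {-1, 4}.
The Hessian is diagonal: diag(psi_pp, psi_qq). Second derivatives: psi_pp(-4)=-24, psi_pp(4)=24; psi_qq(-1)=30, psi_qq(4)=-30.
Saddle points occur where the two diagonal entries have opposite signs: (-4, -1), (4, 4). Count: 2.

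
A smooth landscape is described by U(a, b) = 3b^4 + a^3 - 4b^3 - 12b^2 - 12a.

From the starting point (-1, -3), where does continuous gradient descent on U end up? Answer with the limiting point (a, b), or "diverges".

U is separable, so gradient descent decouples: a follows -∂U/∂a, b follows -∂U/∂b.
∂U/∂a = 3(a - 2)(a + 2); at a=-1 this is -9, so a increases.
∂U/∂b = 12b(b - 2)(b + 1); at b=-3 this is -360, so b increases.
a converges to its nearest critical value 2 (a local min of the a-part); b converges to -1. The iterate converges to (2, -1).

(2, -1)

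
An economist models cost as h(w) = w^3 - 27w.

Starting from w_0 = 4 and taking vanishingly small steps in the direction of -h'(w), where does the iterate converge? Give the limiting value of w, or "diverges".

3

h'(w) = 3(w - 3)(w + 3), so h'(4) = 21.
Gradient descent moves in the -h' direction, i.e. w is decreasing.
The nearest critical point in that direction is w = 3, where h'' = 18 > 0 (a local minimum). The iterate converges there.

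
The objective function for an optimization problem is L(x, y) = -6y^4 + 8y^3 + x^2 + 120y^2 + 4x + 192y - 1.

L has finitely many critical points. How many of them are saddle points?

2

L separates as a function of x plus a function of y, so ∇L=0 decouples.
∂L/∂x = 2(x + 2) = 0 at x ∈ {-2}; ∂L/∂y = -24(y - 4)(y + 1)(y + 2) = 0 at y ∈ {-2, -1, 4}.
The Hessian is diagonal: diag(L_xx, L_yy). Second derivatives: L_xx(-2)=2; L_yy(-2)=-144, L_yy(-1)=120, L_yy(4)=-720.
Saddle points occur where the two diagonal entries have opposite signs: (-2, -2), (-2, 4). Count: 2.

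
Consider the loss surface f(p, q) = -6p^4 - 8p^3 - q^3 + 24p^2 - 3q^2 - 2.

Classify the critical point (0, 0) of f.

saddle point

The mixed partial ∂²f/∂p∂q is 0, so the Hessian at any point is diag(f_pp, f_qq) = diag(24(-3p^2 - 2p + 2), -6(q + 1)).
At (0, 0): H = diag(48, -6).
The eigenvalues have opposite signs, so H is indefinite: a saddle point.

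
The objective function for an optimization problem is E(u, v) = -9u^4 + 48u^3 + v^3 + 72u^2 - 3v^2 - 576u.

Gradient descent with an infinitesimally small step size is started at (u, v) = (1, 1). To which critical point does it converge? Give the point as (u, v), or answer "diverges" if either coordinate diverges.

E is separable, so gradient descent decouples: u follows -∂E/∂u, v follows -∂E/∂v.
∂E/∂u = -36(u - 4)(u - 2)(u + 2); at u=1 this is -324, so u increases.
∂E/∂v = 3v(v - 2); at v=1 this is -3, so v increases.
u converges to its nearest critical value 2 (a local min of the u-part); v converges to 2. The iterate converges to (2, 2).

(2, 2)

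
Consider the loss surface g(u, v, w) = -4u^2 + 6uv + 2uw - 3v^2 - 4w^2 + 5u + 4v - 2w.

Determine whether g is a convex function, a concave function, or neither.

g is quadratic, so its Hessian is the constant matrix H = [[-8, 6, 2], [6, -6, 0], [2, 0, -8]].
Leading principal minors: -8, 12, -72.
Signs alternate −, +, − ⇒ H ≺ 0 ⇒ concave.

concave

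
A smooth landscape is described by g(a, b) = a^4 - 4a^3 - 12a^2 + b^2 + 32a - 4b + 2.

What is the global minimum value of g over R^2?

-66

g(a,b) separates as P(a) + Q(b) + 2, so its minimum is min P + min Q + 2.
P'(a) = 4(a - 4)(a - 1)(a + 2) vanishes at a ∈ {-2, 1, 4}; Q'(b) = 2b - 4 vanishes at b ∈ {2}.
Local minima of P (where P''>0): P(-2)=-64, P(4)=-64. Local minima of Q: Q(2)=-4.
So the global minimum of g is P(-2) + Q(2) + 2 = -64 − 4 + 2 = -66, attained at (-2, 2).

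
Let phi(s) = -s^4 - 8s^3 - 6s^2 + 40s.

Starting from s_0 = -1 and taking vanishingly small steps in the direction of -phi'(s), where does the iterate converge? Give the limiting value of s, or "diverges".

phi'(s) = -4(s - 1)(s + 2)(s + 5), so phi'(-1) = 32.
Gradient descent moves in the -phi' direction, i.e. s is decreasing.
The nearest critical point in that direction is s = -2, where phi'' = 36 > 0 (a local minimum). The iterate converges there.

-2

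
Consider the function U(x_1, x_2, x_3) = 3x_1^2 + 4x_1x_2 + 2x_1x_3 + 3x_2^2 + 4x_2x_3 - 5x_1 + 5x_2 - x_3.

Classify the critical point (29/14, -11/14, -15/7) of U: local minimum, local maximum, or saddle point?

saddle point

The Hessian is constant: H = [[6, 4, 2], [4, 6, 4], [2, 4, 0]].
Leading principal minors: Δ₁ = 6, Δ₂ = 20, Δ₃ = -56.
The minors fit neither the all-positive nor the alternating-sign pattern, so H is indefinite: a saddle point.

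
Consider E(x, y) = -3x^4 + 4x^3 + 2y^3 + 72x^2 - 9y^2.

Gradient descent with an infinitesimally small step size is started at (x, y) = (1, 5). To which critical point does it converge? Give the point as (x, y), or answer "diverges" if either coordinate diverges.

E is separable, so gradient descent decouples: x follows -∂E/∂x, y follows -∂E/∂y.
∂E/∂x = -12x(x - 4)(x + 3); at x=1 this is 144, so x decreases.
∂E/∂y = 6y(y - 3); at y=5 this is 60, so y decreases.
x converges to its nearest critical value 0 (a local min of the x-part); y converges to 3. The iterate converges to (0, 3).

(0, 3)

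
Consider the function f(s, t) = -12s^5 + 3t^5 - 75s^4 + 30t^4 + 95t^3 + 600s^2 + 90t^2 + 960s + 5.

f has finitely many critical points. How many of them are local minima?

f separates as a function of s plus a function of t, so ∇f=0 decouples.
∂f/∂s = -60(s - 2)(s + 1)(s + 2)(s + 4) = 0 at s ∈ {-4, -2, -1, 2}; ∂f/∂t = 15t(t + 1)(t + 3)(t + 4) = 0 at t ∈ {-4, -3, -1, 0}.
The Hessian is diagonal: diag(f_ss, f_tt). Second derivatives: f_ss(-4)=2160, f_ss(-2)=-480, f_ss(-1)=540, f_ss(2)=-4320; f_tt(-4)=-180, f_tt(-3)=90, f_tt(-1)=-90, f_tt(0)=180.
Local minima occur where both diagonal entries positive: (-4, -3), (-4, 0), (-1, -3), (-1, 0). Count: 4.

4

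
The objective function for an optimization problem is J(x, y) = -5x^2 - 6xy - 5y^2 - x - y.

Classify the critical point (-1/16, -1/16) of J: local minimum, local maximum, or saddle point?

local maximum

The Hessian of J is constant: H = [[-10, -6], [-6, -10]].
det(H) = (-10)·(-10) − (-6)² = 64.
det(H) > 0 and tr(H) = -20 < 0, so H is negative definite and the point is a local maximum.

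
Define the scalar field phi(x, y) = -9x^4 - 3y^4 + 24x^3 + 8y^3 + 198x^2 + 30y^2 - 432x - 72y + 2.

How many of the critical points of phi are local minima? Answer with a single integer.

1

phi separates as a function of x plus a function of y, so ∇phi=0 decouples.
∂phi/∂x = -36(x - 4)(x - 1)(x + 3) = 0 at x ∈ {-3, 1, 4}; ∂phi/∂y = -12(y - 3)(y - 1)(y + 2) = 0 at y ∈ {-2, 1, 3}.
The Hessian is diagonal: diag(phi_xx, phi_yy). Second derivatives: phi_xx(-3)=-1008, phi_xx(1)=432, phi_xx(4)=-756; phi_yy(-2)=-180, phi_yy(1)=72, phi_yy(3)=-120.
Local minima occur where both diagonal entries positive: (1, 1). Count: 1.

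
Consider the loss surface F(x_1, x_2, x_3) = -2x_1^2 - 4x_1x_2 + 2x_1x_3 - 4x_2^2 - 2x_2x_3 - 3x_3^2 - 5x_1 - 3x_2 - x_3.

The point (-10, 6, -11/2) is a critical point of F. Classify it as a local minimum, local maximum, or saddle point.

The Hessian is constant: H = [[-4, -4, 2], [-4, -8, -2], [2, -2, -6]].
Leading principal minors: Δ₁ = -4, Δ₂ = 16, Δ₃ = -16.
The minors alternate sign starting negative (−, +, −), so H is negative definite: a local maximum.

local maximum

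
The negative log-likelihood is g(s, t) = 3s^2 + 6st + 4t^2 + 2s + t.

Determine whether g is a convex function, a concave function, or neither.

convex

g is quadratic, so its Hessian is the constant matrix H = [[6, 6], [6, 8]].
det(H) = 12, tr(H) = 14.
det(H) > 0 and tr(H) > 0, so H is positive definite everywhere: convex.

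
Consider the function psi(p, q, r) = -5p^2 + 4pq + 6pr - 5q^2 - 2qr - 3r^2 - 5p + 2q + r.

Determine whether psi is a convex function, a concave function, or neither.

psi is quadratic, so its Hessian is the constant matrix H = [[-10, 4, 6], [4, -10, -2], [6, -2, -6]].
Leading principal minors: -10, 84, -200.
Signs alternate −, +, − ⇒ H ≺ 0 ⇒ concave.

concave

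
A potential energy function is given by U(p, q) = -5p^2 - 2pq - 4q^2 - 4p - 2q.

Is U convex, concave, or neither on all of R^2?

concave

U is quadratic, so its Hessian is the constant matrix H = [[-10, -2], [-2, -8]].
det(H) = 76, tr(H) = -18.
det(H) > 0 and tr(H) < 0, so H is negative definite everywhere: concave.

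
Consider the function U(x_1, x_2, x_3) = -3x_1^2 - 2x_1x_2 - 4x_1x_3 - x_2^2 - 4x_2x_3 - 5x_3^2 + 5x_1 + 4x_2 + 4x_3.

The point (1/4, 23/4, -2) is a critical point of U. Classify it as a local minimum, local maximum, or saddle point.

The Hessian is constant: H = [[-6, -2, -4], [-2, -2, -4], [-4, -4, -10]].
Leading principal minors: Δ₁ = -6, Δ₂ = 8, Δ₃ = -16.
The minors alternate sign starting negative (−, +, −), so H is negative definite: a local maximum.

local maximum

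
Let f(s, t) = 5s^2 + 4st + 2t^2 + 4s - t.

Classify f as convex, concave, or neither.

f is quadratic, so its Hessian is the constant matrix H = [[10, 4], [4, 4]].
det(H) = 24, tr(H) = 14.
det(H) > 0 and tr(H) > 0, so H is positive definite everywhere: convex.

convex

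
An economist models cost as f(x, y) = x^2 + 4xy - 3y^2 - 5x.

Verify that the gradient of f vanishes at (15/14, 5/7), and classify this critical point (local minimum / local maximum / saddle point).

∇f = (2x + 4y - 5, 4x - 6y); substituting (15/14, 5/7) gives ∇f = (0, 0), so (15/14, 5/7) is indeed a critical point.
The Hessian of f is constant: H = [[2, 4], [4, -6]].
det(H) = 2·(-6) − 4² = -28.
Since det(H) < 0, H is indefinite and the critical point is a saddle point.

saddle point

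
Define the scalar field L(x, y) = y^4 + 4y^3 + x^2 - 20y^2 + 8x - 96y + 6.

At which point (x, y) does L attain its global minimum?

L(x,y) separates as P(x) + Q(y) + 6, so its minimum is min P + min Q + 6.
P'(x) = 2x + 8 vanishes at x ∈ {-4}; Q'(y) = 4(y - 3)(y + 2)(y + 4) vanishes at y ∈ {-4, -2, 3}.
Local minima of P (where P''>0): P(-4)=-16. Local minima of Q: Q(-4)=64, Q(3)=-279.
So the global minimum of L is P(-4) + Q(3) + 6 = -16 − 279 + 6 = -289, attained at (-4, 3).

(-4, 3)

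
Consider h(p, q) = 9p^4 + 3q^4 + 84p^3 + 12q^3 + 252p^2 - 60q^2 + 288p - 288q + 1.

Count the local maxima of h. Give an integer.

1

h separates as a function of p plus a function of q, so ∇h=0 decouples.
∂h/∂p = 36(p + 1)(p + 2)(p + 4) = 0 at p ∈ {-4, -2, -1}; ∂h/∂q = 12(q - 3)(q + 2)(q + 4) = 0 at q ∈ {-4, -2, 3}.
The Hessian is diagonal: diag(h_pp, h_qq). Second derivatives: h_pp(-4)=216, h_pp(-2)=-72, h_pp(-1)=108; h_qq(-4)=168, h_qq(-2)=-120, h_qq(3)=420.
Local maxima occur where both diagonal entries negative: (-2, -2). Count: 1.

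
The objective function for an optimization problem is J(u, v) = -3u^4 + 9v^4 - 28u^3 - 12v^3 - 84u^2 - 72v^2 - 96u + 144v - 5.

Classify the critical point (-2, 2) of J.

The mixed partial ∂²J/∂u∂v is 0, so the Hessian at any point is diag(J_uu, J_vv) = diag(-12(3u^2 + 14u + 14), 36(3v^2 - 2v - 4)).
At (-2, 2): H = diag(24, 144).
Both eigenvalues are positive, so H is positive definite: a local minimum.

local minimum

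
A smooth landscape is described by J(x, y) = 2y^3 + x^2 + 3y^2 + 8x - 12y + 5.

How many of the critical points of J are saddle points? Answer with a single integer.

1

J separates as a function of x plus a function of y, so ∇J=0 decouples.
∂J/∂x = 2(x + 4) = 0 at x ∈ {-4}; ∂J/∂y = 6(y - 1)(y + 2) = 0 at y ∈ {-2, 1}.
The Hessian is diagonal: diag(J_xx, J_yy). Second derivatives: J_xx(-4)=2; J_yy(-2)=-18, J_yy(1)=18.
Saddle points occur where the two diagonal entries have opposite signs: (-4, -2). Count: 1.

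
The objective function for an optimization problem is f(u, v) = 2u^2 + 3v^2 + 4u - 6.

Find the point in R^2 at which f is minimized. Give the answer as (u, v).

f(u,v) separates as P(u) + Q(v) − 6, so its minimum is min P + min Q − 6.
P'(u) = 4u + 4 vanishes at u ∈ {-1}; Q'(v) = 6v vanishes at v ∈ {0}.
Local minima of P (where P''>0): P(-1)=-2. Local minima of Q: Q(0)=0.
So the global minimum of f is P(-1) + Q(0) − 6 = -2 + 0 − 6 = -8, attained at (-1, 0).

(-1, 0)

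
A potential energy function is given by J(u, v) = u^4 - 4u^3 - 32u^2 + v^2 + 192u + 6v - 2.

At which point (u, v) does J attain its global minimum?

(-4, -3)

J(u,v) separates as P(u) + Q(v) − 2, so its minimum is min P + min Q − 2.
P'(u) = 4(u - 4)(u - 3)(u + 4) vanishes at u ∈ {-4, 3, 4}; Q'(v) = 2v + 6 vanishes at v ∈ {-3}.
Local minima of P (where P''>0): P(-4)=-768, P(4)=256. Local minima of Q: Q(-3)=-9.
So the global minimum of J is P(-4) + Q(-3) − 2 = -768 − 9 − 2 = -779, attained at (-4, -3).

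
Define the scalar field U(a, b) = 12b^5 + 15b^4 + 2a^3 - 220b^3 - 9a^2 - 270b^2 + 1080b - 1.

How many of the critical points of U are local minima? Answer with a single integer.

2

U separates as a function of a plus a function of b, so ∇U=0 decouples.
∂U/∂a = 6a(a - 3) = 0 at a ∈ {0, 3}; ∂U/∂b = 60(b - 3)(b - 1)(b + 2)(b + 3) = 0 at b ∈ {-3, -2, 1, 3}.
The Hessian is diagonal: diag(U_aa, U_bb). Second derivatives: U_aa(0)=-18, U_aa(3)=18; U_bb(-3)=-1440, U_bb(-2)=900, U_bb(1)=-1440, U_bb(3)=3600.
Local minima occur where both diagonal entries positive: (3, -2), (3, 3). Count: 2.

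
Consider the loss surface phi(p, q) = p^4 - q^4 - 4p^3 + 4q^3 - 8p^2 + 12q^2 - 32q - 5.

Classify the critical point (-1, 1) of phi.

local minimum

The mixed partial ∂²phi/∂p∂q is 0, so the Hessian at any point is diag(phi_pp, phi_qq) = diag(4(3p^2 - 6p - 4), 12(-q^2 + 2q + 2)).
At (-1, 1): H = diag(20, 36).
Both eigenvalues are positive, so H is positive definite: a local minimum.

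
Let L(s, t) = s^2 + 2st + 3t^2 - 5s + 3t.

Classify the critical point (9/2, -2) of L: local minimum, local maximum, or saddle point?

local minimum

The Hessian of L is constant: H = [[2, 2], [2, 6]].
det(H) = 2·6 − 2² = 8.
det(H) > 0 and tr(H) = 8 > 0, so H is positive definite and the point is a local minimum.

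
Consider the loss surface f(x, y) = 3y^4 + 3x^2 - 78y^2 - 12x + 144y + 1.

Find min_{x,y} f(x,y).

-1067

f(x,y) separates as P(x) + Q(y) + 1, so its minimum is min P + min Q + 1.
P'(x) = 6x - 12 vanishes at x ∈ {2}; Q'(y) = 12(y - 3)(y - 1)(y + 4) vanishes at y ∈ {-4, 1, 3}.
Local minima of P (where P''>0): P(2)=-12. Local minima of Q: Q(-4)=-1056, Q(3)=-27.
So the global minimum of f is P(2) + Q(-4) + 1 = -12 − 1056 + 1 = -1067, attained at (2, -4).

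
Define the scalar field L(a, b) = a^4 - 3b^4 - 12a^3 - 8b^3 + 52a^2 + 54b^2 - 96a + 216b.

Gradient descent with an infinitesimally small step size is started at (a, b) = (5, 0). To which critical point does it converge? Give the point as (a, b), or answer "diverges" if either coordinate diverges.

(4, -2)

L is separable, so gradient descent decouples: a follows -∂L/∂a, b follows -∂L/∂b.
∂L/∂a = 4(a - 4)(a - 3)(a - 2); at a=5 this is 24, so a decreases.
∂L/∂b = -12(b - 3)(b + 2)(b + 3); at b=0 this is 216, so b decreases.
a converges to its nearest critical value 4 (a local min of the a-part); b converges to -2. The iterate converges to (4, -2).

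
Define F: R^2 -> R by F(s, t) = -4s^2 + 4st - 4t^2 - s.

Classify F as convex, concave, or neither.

concave

F is quadratic, so its Hessian is the constant matrix H = [[-8, 4], [4, -8]].
det(H) = 48, tr(H) = -16.
det(H) > 0 and tr(H) < 0, so H is negative definite everywhere: concave.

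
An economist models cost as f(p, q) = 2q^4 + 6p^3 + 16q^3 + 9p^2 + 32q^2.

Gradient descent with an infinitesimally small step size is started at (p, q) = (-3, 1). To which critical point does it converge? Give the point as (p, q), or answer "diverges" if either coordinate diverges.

diverges

f is separable, so gradient descent decouples: p follows -∂f/∂p, q follows -∂f/∂q.
∂f/∂p = 18p(p + 1); at p=-3 this is 108, so p decreases.
∂f/∂q = 8q(q + 2)(q + 4); at q=1 this is 120, so q decreases.
The p-coordinate has no critical point in that direction and runs off to infinity.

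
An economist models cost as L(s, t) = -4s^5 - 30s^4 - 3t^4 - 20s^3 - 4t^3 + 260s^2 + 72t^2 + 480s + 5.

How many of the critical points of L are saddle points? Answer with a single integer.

L separates as a function of s plus a function of t, so ∇L=0 decouples.
∂L/∂s = -20(s - 2)(s + 1)(s + 3)(s + 4) = 0 at s ∈ {-4, -3, -1, 2}; ∂L/∂t = -12t(t - 3)(t + 4) = 0 at t ∈ {-4, 0, 3}.
The Hessian is diagonal: diag(L_ss, L_tt). Second derivatives: L_ss(-4)=360, L_ss(-3)=-200, L_ss(-1)=360, L_ss(2)=-1800; L_tt(-4)=-336, L_tt(0)=144, L_tt(3)=-252.
Saddle points occur where the two diagonal entries have opposite signs: (-4, -4), (-4, 3), (-3, 0), (-1, -4), (-1, 3), (2, 0). Count: 6.

6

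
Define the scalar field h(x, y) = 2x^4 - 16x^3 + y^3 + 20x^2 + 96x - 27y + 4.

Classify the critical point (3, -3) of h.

The mixed partial ∂²h/∂x∂y is 0, so the Hessian at any point is diag(h_xx, h_yy) = diag(8(3x^2 - 12x + 5), 6y).
At (3, -3): H = diag(-32, -18).
Both eigenvalues are negative, so H is negative definite: a local maximum.

local maximum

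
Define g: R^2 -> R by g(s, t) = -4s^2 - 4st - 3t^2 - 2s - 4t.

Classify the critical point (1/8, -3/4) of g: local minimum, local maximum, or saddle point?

The Hessian of g is constant: H = [[-8, -4], [-4, -6]].
det(H) = (-8)·(-6) − (-4)² = 32.
det(H) > 0 and tr(H) = -14 < 0, so H is negative definite and the point is a local maximum.

local maximum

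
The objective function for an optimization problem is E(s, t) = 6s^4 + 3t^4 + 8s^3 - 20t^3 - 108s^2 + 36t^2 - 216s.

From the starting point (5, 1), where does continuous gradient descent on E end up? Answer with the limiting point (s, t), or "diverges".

E is separable, so gradient descent decouples: s follows -∂E/∂s, t follows -∂E/∂t.
∂E/∂s = 24(s - 3)(s + 1)(s + 3); at s=5 this is 2304, so s decreases.
∂E/∂t = 12t(t - 3)(t - 2); at t=1 this is 24, so t decreases.
s converges to its nearest critical value 3 (a local min of the s-part); t converges to 0. The iterate converges to (3, 0).

(3, 0)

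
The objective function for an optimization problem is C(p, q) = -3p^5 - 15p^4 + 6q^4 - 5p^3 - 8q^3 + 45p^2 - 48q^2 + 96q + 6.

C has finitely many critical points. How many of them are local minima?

4

C separates as a function of p plus a function of q, so ∇C=0 decouples.
∂C/∂p = -15p(p - 1)(p + 2)(p + 3) = 0 at p ∈ {-3, -2, 0, 1}; ∂C/∂q = 24(q - 2)(q - 1)(q + 2) = 0 at q ∈ {-2, 1, 2}.
The Hessian is diagonal: diag(C_pp, C_qq). Second derivatives: C_pp(-3)=180, C_pp(-2)=-90, C_pp(0)=90, C_pp(1)=-180; C_qq(-2)=288, C_qq(1)=-72, C_qq(2)=96.
Local minima occur where both diagonal entries positive: (-3, -2), (-3, 2), (0, -2), (0, 2). Count: 4.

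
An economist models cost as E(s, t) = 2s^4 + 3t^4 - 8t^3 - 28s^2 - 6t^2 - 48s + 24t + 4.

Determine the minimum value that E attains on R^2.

E(s,t) separates as P(s) + Q(t) + 4, so its minimum is min P + min Q + 4.
P'(s) = 8(s - 3)(s + 1)(s + 2) vanishes at s ∈ {-2, -1, 3}; Q'(t) = 12(t - 2)(t - 1)(t + 1) vanishes at t ∈ {-1, 1, 2}.
Local minima of P (where P''>0): P(-2)=16, P(3)=-234. Local minima of Q: Q(-1)=-19, Q(2)=8.
So the global minimum of E is P(3) + Q(-1) + 4 = -234 − 19 + 4 = -249, attained at (3, -1).

-249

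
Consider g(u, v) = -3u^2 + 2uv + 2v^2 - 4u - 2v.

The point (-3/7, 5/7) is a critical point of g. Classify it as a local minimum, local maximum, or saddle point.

saddle point

The Hessian of g is constant: H = [[-6, 2], [2, 4]].
det(H) = (-6)·4 − 2² = -28.
Since det(H) < 0, H is indefinite and the critical point is a saddle point.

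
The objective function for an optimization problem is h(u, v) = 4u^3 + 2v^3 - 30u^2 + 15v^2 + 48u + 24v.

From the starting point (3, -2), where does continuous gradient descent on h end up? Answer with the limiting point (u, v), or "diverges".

(4, -1)

h is separable, so gradient descent decouples: u follows -∂h/∂u, v follows -∂h/∂v.
∂h/∂u = 12(u - 4)(u - 1); at u=3 this is -24, so u increases.
∂h/∂v = 6(v + 1)(v + 4); at v=-2 this is -12, so v increases.
u converges to its nearest critical value 4 (a local min of the u-part); v converges to -1. The iterate converges to (4, -1).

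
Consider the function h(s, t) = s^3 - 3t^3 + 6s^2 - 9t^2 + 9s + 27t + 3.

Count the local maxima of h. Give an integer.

h separates as a function of s plus a function of t, so ∇h=0 decouples.
∂h/∂s = 3(s + 1)(s + 3) = 0 at s ∈ {-3, -1}; ∂h/∂t = -9(t - 1)(t + 3) = 0 at t ∈ {-3, 1}.
The Hessian is diagonal: diag(h_ss, h_tt). Second derivatives: h_ss(-3)=-6, h_ss(-1)=6; h_tt(-3)=36, h_tt(1)=-36.
Local maxima occur where both diagonal entries negative: (-3, 1). Count: 1.

1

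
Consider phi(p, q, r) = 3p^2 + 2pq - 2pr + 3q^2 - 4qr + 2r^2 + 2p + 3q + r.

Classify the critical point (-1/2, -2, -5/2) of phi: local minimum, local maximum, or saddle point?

local minimum

The Hessian is constant: H = [[6, 2, -2], [2, 6, -4], [-2, -4, 4]].
Leading principal minors: Δ₁ = 6, Δ₂ = 32, Δ₃ = 40.
All leading minors are positive, so H is positive definite: a local minimum.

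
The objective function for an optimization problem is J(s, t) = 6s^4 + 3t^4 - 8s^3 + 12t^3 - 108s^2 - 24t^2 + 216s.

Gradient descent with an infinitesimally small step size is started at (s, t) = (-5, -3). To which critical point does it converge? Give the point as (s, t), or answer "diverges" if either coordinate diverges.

J is separable, so gradient descent decouples: s follows -∂J/∂s, t follows -∂J/∂t.
∂J/∂s = 24(s - 3)(s - 1)(s + 3); at s=-5 this is -2304, so s increases.
∂J/∂t = 12t(t - 1)(t + 4); at t=-3 this is 144, so t decreases.
s converges to its nearest critical value -3 (a local min of the s-part); t converges to -4. The iterate converges to (-3, -4).

(-3, -4)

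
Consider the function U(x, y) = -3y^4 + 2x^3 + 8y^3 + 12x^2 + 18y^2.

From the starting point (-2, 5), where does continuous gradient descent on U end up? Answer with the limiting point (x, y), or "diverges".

U is separable, so gradient descent decouples: x follows -∂U/∂x, y follows -∂U/∂y.
∂U/∂x = 6x(x + 4); at x=-2 this is -24, so x increases.
∂U/∂y = -12y(y - 3)(y + 1); at y=5 this is -720, so y increases.
The y-coordinate has no critical point in that direction and runs off to infinity.

diverges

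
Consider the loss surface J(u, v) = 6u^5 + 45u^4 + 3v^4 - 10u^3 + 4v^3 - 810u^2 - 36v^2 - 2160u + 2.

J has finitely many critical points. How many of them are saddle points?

J separates as a function of u plus a function of v, so ∇J=0 decouples.
∂J/∂u = 30(u - 3)(u + 2)(u + 3)(u + 4) = 0 at u ∈ {-4, -3, -2, 3}; ∂J/∂v = 12v(v - 2)(v + 3) = 0 at v ∈ {-3, 0, 2}.
The Hessian is diagonal: diag(J_uu, J_vv). Second derivatives: J_uu(-4)=-420, J_uu(-3)=180, J_uu(-2)=-300, J_uu(3)=6300; J_vv(-3)=180, J_vv(0)=-72, J_vv(2)=120.
Saddle points occur where the two diagonal entries have opposite signs: (-4, -3), (-4, 2), (-3, 0), (-2, -3), (-2, 2), (3, 0). Count: 6.

6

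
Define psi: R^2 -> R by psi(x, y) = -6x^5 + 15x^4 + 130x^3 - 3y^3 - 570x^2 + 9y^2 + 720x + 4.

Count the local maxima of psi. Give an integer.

2

psi separates as a function of x plus a function of y, so ∇psi=0 decouples.
∂psi/∂x = -30(x - 3)(x - 2)(x - 1)(x + 4) = 0 at x ∈ {-4, 1, 2, 3}; ∂psi/∂y = -9y(y - 2) = 0 at y ∈ {0, 2}.
The Hessian is diagonal: diag(psi_xx, psi_yy). Second derivatives: psi_xx(-4)=6300, psi_xx(1)=-300, psi_xx(2)=180, psi_xx(3)=-420; psi_yy(0)=18, psi_yy(2)=-18.
Local maxima occur where both diagonal entries negative: (1, 2), (3, 2). Count: 2.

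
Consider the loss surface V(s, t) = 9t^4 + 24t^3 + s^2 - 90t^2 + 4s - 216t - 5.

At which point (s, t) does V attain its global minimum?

(-2, 2)

V(s,t) separates as P(s) + Q(t) − 5, so its minimum is min P + min Q − 5.
P'(s) = 2s + 4 vanishes at s ∈ {-2}; Q'(t) = 36(t - 2)(t + 1)(t + 3) vanishes at t ∈ {-3, -1, 2}.
Local minima of P (where P''>0): P(-2)=-4. Local minima of Q: Q(-3)=-81, Q(2)=-456.
So the global minimum of V is P(-2) + Q(2) − 5 = -4 − 456 − 5 = -465, attained at (-2, 2).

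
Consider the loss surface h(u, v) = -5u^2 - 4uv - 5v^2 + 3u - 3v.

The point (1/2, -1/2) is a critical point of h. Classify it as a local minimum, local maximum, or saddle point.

local maximum

The Hessian of h is constant: H = [[-10, -4], [-4, -10]].
det(H) = (-10)·(-10) − (-4)² = 84.
det(H) > 0 and tr(H) = -20 < 0, so H is negative definite and the point is a local maximum.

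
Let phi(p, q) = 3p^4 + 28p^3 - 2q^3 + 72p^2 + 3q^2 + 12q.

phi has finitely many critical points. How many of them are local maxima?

1

phi separates as a function of p plus a function of q, so ∇phi=0 decouples.
∂phi/∂p = 12p(p + 3)(p + 4) = 0 at p ∈ {-4, -3, 0}; ∂phi/∂q = -6(q - 2)(q + 1) = 0 at q ∈ {-1, 2}.
The Hessian is diagonal: diag(phi_pp, phi_qq). Second derivatives: phi_pp(-4)=48, phi_pp(-3)=-36, phi_pp(0)=144; phi_qq(-1)=18, phi_qq(2)=-18.
Local maxima occur where both diagonal entries negative: (-3, 2). Count: 1.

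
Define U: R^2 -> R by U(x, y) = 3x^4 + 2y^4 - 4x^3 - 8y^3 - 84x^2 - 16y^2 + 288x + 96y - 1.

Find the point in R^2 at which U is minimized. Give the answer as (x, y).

U(x,y) separates as P(x) + Q(y) − 1, so its minimum is min P + min Q − 1.
P'(x) = 12(x - 3)(x - 2)(x + 4) vanishes at x ∈ {-4, 2, 3}; Q'(y) = 8(y - 3)(y - 2)(y + 2) vanishes at y ∈ {-2, 2, 3}.
Local minima of P (where P''>0): P(-4)=-1472, P(3)=243. Local minima of Q: Q(-2)=-160, Q(3)=90.
So the global minimum of U is P(-4) + Q(-2) − 1 = -1472 − 160 − 1 = -1633, attained at (-4, -2).

(-4, -2)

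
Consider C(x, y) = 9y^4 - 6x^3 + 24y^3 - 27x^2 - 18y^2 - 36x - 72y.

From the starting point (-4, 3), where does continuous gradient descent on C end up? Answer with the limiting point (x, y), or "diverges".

(-2, 1)

C is separable, so gradient descent decouples: x follows -∂C/∂x, y follows -∂C/∂y.
∂C/∂x = -18(x + 1)(x + 2); at x=-4 this is -108, so x increases.
∂C/∂y = 36(y - 1)(y + 1)(y + 2); at y=3 this is 1440, so y decreases.
x converges to its nearest critical value -2 (a local min of the x-part); y converges to 1. The iterate converges to (-2, 1).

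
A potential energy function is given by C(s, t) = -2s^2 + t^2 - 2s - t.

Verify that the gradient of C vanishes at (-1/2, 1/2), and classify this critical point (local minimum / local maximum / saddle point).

saddle point

∇C = (-4s - 2, 2t - 1); substituting (-1/2, 1/2) gives ∇C = (0, 0), so (-1/2, 1/2) is indeed a critical point.
The Hessian of C is constant: H = [[-4, 0], [0, 2]].
det(H) = (-4)·2 − 0² = -8.
Since det(H) < 0, H is indefinite and the critical point is a saddle point.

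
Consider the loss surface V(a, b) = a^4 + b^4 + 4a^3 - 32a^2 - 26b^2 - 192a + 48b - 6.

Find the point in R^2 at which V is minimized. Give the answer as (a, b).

V(a,b) separates as P(a) + Q(b) − 6, so its minimum is min P + min Q − 6.
P'(a) = 4(a - 4)(a + 3)(a + 4) vanishes at a ∈ {-4, -3, 4}; Q'(b) = 4(b - 3)(b - 1)(b + 4) vanishes at b ∈ {-4, 1, 3}.
Local minima of P (where P''>0): P(-4)=256, P(4)=-768. Local minima of Q: Q(-4)=-352, Q(3)=-9.
So the global minimum of V is P(4) + Q(-4) − 6 = -768 − 352 − 6 = -1126, attained at (4, -4).

(4, -4)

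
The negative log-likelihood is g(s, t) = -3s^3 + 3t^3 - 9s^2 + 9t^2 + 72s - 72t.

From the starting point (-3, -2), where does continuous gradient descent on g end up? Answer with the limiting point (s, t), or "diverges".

g is separable, so gradient descent decouples: s follows -∂g/∂s, t follows -∂g/∂t.
∂g/∂s = -9(s - 2)(s + 4); at s=-3 this is 45, so s decreases.
∂g/∂t = 9(t - 2)(t + 4); at t=-2 this is -72, so t increases.
s converges to its nearest critical value -4 (a local min of the s-part); t converges to 2. The iterate converges to (-4, 2).

(-4, 2)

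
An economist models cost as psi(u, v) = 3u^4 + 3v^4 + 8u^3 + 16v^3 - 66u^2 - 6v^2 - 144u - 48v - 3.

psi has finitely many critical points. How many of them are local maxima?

1

psi separates as a function of u plus a function of v, so ∇psi=0 decouples.
∂psi/∂u = 12(u - 3)(u + 1)(u + 4) = 0 at u ∈ {-4, -1, 3}; ∂psi/∂v = 12(v - 1)(v + 1)(v + 4) = 0 at v ∈ {-4, -1, 1}.
The Hessian is diagonal: diag(psi_uu, psi_vv). Second derivatives: psi_uu(-4)=252, psi_uu(-1)=-144, psi_uu(3)=336; psi_vv(-4)=180, psi_vv(-1)=-72, psi_vv(1)=120.
Local maxima occur where both diagonal entries negative: (-1, -1). Count: 1.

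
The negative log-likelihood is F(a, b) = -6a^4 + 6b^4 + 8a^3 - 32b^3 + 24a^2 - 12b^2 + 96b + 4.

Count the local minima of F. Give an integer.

2

F separates as a function of a plus a function of b, so ∇F=0 decouples.
∂F/∂a = -24a(a - 2)(a + 1) = 0 at a ∈ {-1, 0, 2}; ∂F/∂b = 24(b - 4)(b - 1)(b + 1) = 0 at b ∈ {-1, 1, 4}.
The Hessian is diagonal: diag(F_aa, F_bb). Second derivatives: F_aa(-1)=-72, F_aa(0)=48, F_aa(2)=-144; F_bb(-1)=240, F_bb(1)=-144, F_bb(4)=360.
Local minima occur where both diagonal entries positive: (0, -1), (0, 4). Count: 2.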